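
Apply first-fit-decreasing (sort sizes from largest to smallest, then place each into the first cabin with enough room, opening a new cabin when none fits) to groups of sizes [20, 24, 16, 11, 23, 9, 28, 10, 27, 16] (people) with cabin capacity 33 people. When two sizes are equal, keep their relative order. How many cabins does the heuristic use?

Sorted descending: 28, 27, 24, 23, 20, 16, 16, 11, 10, 9.
  28 → cabin 1 (new)  [load 28/33]
  27 → cabin 2 (new)  [load 27/33]
  24 → cabin 3 (new)  [load 24/33]
  23 → cabin 4 (new)  [load 23/33]
  20 → cabin 5 (new)  [load 20/33]
  16 → cabin 6 (new)  [load 16/33]
  16 → cabin 6  [load 32/33]
  11 → cabin 5  [load 31/33]
  10 → cabin 4  [load 33/33]
  9 → cabin 3  [load 33/33]
6 cabins opened.

6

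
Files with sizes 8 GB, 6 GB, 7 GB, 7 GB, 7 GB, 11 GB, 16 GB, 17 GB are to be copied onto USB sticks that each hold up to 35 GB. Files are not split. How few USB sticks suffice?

3

Total = 17 + 16 + 11 + 8 + 7 + 7 + 7 + 6 = 79 GB.
Lower bound: ⌈79/35⌉ = 3 USB sticks.
A packing using 3 USB sticks:
  USB stick 1: 17 + 16 = 33
  USB stick 2: 11 + 8 + 7 + 7 = 33
  USB stick 3: 7 + 6 = 13
This matches the lower bound, so 3 is optimal.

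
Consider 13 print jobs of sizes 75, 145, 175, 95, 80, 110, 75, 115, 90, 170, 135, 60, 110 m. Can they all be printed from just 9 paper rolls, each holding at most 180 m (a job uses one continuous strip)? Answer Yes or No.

No

Total = 1435 m; ⌈1435/180⌉ = 8.
The bound of 8 does not rule out 9, but exhaustive search shows no assignment into 9 paper rolls of capacity 180 m exists — the minimum is 10.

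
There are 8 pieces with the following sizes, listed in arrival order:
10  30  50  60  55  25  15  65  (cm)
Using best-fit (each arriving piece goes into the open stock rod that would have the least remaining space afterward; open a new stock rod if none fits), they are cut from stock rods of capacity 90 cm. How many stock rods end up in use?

  10 → stock rod 1 (new)  [load 10/90]
  30 → stock rod 1  [load 40/90]
  50 → stock rod 1  [load 90/90]
  60 → stock rod 2 (new)  [load 60/90]
  55 → stock rod 3 (new)  [load 55/90]
  25 → stock rod 2  [load 85/90]
  15 → stock rod 3  [load 70/90]
  65 → stock rod 4 (new)  [load 65/90]
4 stock rods opened.

4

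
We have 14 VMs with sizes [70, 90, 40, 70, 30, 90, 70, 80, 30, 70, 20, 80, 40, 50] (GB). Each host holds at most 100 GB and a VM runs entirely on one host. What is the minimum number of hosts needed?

Total = 90 + 90 + 80 + 80 + 70 + 70 + 70 + 70 + 50 + 40 + 40 + 30 + 30 + 20 = 830 GB.
Lower bound: ⌈830/100⌉ = 9 hosts.
A packing using 10 hosts:
  host 1: 90 = 90
  host 2: 90 = 90
  host 3: 80 + 20 = 100
  host 4: 80 = 80
  host 5: 70 + 30 = 100
  host 6: 70 + 30 = 100
  host 7: 70 = 70
  host 8: 70 = 70
  host 9: 50 + 40 = 90
  host 10: 40 = 40
No arrangement into 9 hosts stays within capacity, so 10 is optimal.

10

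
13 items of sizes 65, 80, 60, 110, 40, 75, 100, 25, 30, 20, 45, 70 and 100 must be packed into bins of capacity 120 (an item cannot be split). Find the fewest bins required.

8

Total = 110 + 100 + 100 + 80 + 75 + 70 + 65 + 60 + 45 + 40 + 30 + 25 + 20 = 820.
Lower bound: ⌈820/120⌉ = 7 bins.
A packing using 8 bins:
  bin 1: 110 = 110
  bin 2: 100 + 20 = 120
  bin 3: 100 = 100
  bin 4: 80 + 40 = 120
  bin 5: 75 + 45 = 120
  bin 6: 70 + 30 = 100
  bin 7: 65 + 25 = 90
  bin 8: 60 = 60
No arrangement into 7 bins stays within capacity, so 8 is optimal.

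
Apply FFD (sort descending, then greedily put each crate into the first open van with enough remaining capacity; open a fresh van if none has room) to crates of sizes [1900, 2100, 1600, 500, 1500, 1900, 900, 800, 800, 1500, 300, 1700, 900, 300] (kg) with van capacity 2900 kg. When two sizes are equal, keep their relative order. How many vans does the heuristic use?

7

Sorted descending: 2100, 1900, 1900, 1700, 1600, 1500, 1500, 900, 900, 800, 800, 500, 300, 300.
  2100 → van 1 (new)  [load 2100/2900]
  1900 → van 2 (new)  [load 1900/2900]
  1900 → van 3 (new)  [load 1900/2900]
  1700 → van 4 (new)  [load 1700/2900]
  1600 → van 5 (new)  [load 1600/2900]
  1500 → van 6 (new)  [load 1500/2900]
  1500 → van 7 (new)  [load 1500/2900]
  900 → van 2  [load 2800/2900]
  900 → van 3  [load 2800/2900]
  800 → van 1  [load 2900/2900]
  800 → van 4  [load 2500/2900]
  500 → van 5  [load 2100/2900]
  300 → van 4  [load 2800/2900]
  300 → van 5  [load 2400/2900]
7 vans opened.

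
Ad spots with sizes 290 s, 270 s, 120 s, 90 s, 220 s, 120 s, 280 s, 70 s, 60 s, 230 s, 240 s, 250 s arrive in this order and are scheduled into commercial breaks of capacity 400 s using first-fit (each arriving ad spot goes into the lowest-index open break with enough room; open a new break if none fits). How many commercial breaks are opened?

7

  290 → break 1 (new)  [load 290/400]
  270 → break 2 (new)  [load 270/400]
  120 → break 2  [load 390/400]
  90 → break 1  [load 380/400]
  220 → break 3 (new)  [load 220/400]
  120 → break 3  [load 340/400]
  280 → break 4 (new)  [load 280/400]
  70 → break 4  [load 350/400]
  60 → break 3  [load 400/400]
  230 → break 5 (new)  [load 230/400]
  240 → break 6 (new)  [load 240/400]
  250 → break 7 (new)  [load 250/400]
7 commercial breaks opened.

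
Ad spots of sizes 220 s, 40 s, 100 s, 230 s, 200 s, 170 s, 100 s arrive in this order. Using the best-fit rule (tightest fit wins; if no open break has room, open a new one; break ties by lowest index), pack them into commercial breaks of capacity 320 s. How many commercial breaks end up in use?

  220 → break 1 (new)  [load 220/320]
  40 → break 1  [load 260/320]
  100 → break 2 (new)  [load 100/320]
  230 → break 3 (new)  [load 230/320]
  200 → break 2  [load 300/320]
  170 → break 4 (new)  [load 170/320]
  100 → break 4  [load 270/320]
4 commercial breaks opened.

4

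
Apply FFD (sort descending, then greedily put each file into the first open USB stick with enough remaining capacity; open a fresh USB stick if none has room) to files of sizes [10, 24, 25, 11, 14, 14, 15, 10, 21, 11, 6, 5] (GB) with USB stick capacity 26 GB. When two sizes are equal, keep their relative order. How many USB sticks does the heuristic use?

7

Sorted descending: 25, 24, 21, 15, 14, 14, 11, 11, 10, 10, 6, 5.
  25 → USB stick 1 (new)  [load 25/26]
  24 → USB stick 2 (new)  [load 24/26]
  21 → USB stick 3 (new)  [load 21/26]
  15 → USB stick 4 (new)  [load 15/26]
  14 → USB stick 5 (new)  [load 14/26]
  14 → USB stick 6 (new)  [load 14/26]
  11 → USB stick 4  [load 26/26]
  11 → USB stick 5  [load 25/26]
  10 → USB stick 6  [load 24/26]
  10 → USB stick 7 (new)  [load 10/26]
  6 → USB stick 7  [load 16/26]
  5 → USB stick 3  [load 26/26]
7 USB sticks opened.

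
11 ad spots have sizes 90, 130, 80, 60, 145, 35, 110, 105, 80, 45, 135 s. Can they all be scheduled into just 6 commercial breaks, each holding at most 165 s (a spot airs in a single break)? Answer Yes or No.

No

Total = 1015 s; ⌈1015/165⌉ = 7.
At least 7 commercial breaks are required, but only 6 are allowed.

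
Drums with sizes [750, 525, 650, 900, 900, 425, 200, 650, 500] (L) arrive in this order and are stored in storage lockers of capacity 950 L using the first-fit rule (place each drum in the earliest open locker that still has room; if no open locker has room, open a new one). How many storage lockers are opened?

7

  750 → locker 1 (new)  [load 750/950]
  525 → locker 2 (new)  [load 525/950]
  650 → locker 3 (new)  [load 650/950]
  900 → locker 4 (new)  [load 900/950]
  900 → locker 5 (new)  [load 900/950]
  425 → locker 2  [load 950/950]
  200 → locker 1  [load 950/950]
  650 → locker 6 (new)  [load 650/950]
  500 → locker 7 (new)  [load 500/950]
7 storage lockers opened.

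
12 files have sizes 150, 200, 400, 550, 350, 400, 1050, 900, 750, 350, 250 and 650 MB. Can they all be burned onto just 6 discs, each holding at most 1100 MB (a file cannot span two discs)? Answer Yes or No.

A valid assignment using 6 discs:
  disc 1: 1050 = 1050
  disc 2: 900 + 200 = 1100
  disc 3: 750 + 350 = 1100
  disc 4: 650 + 400 = 1050
  disc 5: 550 + 400 + 150 = 1100
  disc 6: 350 + 250 = 600
Every load is within 1100 MB, so 6 discs suffice.

Yes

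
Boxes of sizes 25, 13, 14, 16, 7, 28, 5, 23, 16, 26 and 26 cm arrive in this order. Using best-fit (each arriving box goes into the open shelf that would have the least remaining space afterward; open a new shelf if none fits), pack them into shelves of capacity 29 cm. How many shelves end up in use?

8

  25 → shelf 1 (new)  [load 25/29]
  13 → shelf 2 (new)  [load 13/29]
  14 → shelf 2  [load 27/29]
  16 → shelf 3 (new)  [load 16/29]
  7 → shelf 3  [load 23/29]
  28 → shelf 4 (new)  [load 28/29]
  5 → shelf 3  [load 28/29]
  23 → shelf 5 (new)  [load 23/29]
  16 → shelf 6 (new)  [load 16/29]
  26 → shelf 7 (new)  [load 26/29]
  26 → shelf 8 (new)  [load 26/29]
8 shelves opened.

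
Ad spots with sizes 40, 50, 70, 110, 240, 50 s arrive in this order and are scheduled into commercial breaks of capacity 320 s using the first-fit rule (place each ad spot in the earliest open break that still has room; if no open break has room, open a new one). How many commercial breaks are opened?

2

  40 → break 1 (new)  [load 40/320]
  50 → break 1  [load 90/320]
  70 → break 1  [load 160/320]
  110 → break 1  [load 270/320]
  240 → break 2 (new)  [load 240/320]
  50 → break 1  [load 320/320]
2 commercial breaks opened.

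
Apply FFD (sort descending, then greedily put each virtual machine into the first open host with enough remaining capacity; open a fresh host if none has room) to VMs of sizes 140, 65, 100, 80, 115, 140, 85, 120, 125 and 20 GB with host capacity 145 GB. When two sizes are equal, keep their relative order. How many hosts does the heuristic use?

Sorted descending: 140, 140, 125, 120, 115, 100, 85, 80, 65, 20.
  140 → host 1 (new)  [load 140/145]
  140 → host 2 (new)  [load 140/145]
  125 → host 3 (new)  [load 125/145]
  120 → host 4 (new)  [load 120/145]
  115 → host 5 (new)  [load 115/145]
  100 → host 6 (new)  [load 100/145]
  85 → host 7 (new)  [load 85/145]
  80 → host 8 (new)  [load 80/145]
  65 → host 8  [load 145/145]
  20 → host 3  [load 145/145]
8 hosts opened.

8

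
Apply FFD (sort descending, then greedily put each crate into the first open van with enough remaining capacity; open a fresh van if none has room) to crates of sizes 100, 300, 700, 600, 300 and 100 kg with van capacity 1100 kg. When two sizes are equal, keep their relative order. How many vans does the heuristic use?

2

Sorted descending: 700, 600, 300, 300, 100, 100.
  700 → van 1 (new)  [load 700/1100]
  600 → van 2 (new)  [load 600/1100]
  300 → van 1  [load 1000/1100]
  300 → van 2  [load 900/1100]
  100 → van 1  [load 1100/1100]
  100 → van 2  [load 1000/1100]
2 vans opened.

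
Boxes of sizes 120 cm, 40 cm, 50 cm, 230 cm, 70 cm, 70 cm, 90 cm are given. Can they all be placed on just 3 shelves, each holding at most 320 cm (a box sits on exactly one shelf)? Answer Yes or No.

A valid assignment using 3 shelves:
  shelf 1: 230 + 90 = 320
  shelf 2: 120 + 70 + 70 + 50 = 310
  shelf 3: 40 = 40
Every load is within 320 cm, so 3 shelves suffice.

Yes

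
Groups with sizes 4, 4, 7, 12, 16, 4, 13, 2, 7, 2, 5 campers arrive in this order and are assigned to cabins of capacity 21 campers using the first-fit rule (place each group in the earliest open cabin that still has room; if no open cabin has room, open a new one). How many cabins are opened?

4

  4 → cabin 1 (new)  [load 4/21]
  4 → cabin 1  [load 8/21]
  7 → cabin 1  [load 15/21]
  12 → cabin 2 (new)  [load 12/21]
  16 → cabin 3 (new)  [load 16/21]
  4 → cabin 1  [load 19/21]
  13 → cabin 4 (new)  [load 13/21]
  2 → cabin 1  [load 21/21]
  7 → cabin 2  [load 19/21]
  2 → cabin 2  [load 21/21]
  5 → cabin 3  [load 21/21]
4 cabins opened.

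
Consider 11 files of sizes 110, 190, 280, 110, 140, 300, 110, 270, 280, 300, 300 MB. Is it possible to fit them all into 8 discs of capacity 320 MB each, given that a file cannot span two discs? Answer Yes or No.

No

Total = 2390 MB; ⌈2390/320⌉ = 8.
The bound of 8 does not rule out 8, but exhaustive search shows no assignment into 8 discs of capacity 320 MB exists — the minimum is 9.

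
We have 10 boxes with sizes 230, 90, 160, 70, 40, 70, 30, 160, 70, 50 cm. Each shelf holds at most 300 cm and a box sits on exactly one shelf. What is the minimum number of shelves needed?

Total = 230 + 160 + 160 + 90 + 70 + 70 + 70 + 50 + 40 + 30 = 970 cm.
Lower bound: ⌈970/300⌉ = 4 shelves.
A packing using 4 shelves:
  shelf 1: 230 + 70 = 300
  shelf 2: 160 + 90 + 50 = 300
  shelf 3: 160 + 70 + 70 = 300
  shelf 4: 40 + 30 = 70
This matches the lower bound, so 4 is optimal.

4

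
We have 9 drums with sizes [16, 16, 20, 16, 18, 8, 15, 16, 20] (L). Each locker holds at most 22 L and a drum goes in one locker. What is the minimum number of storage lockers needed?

Total = 20 + 20 + 18 + 16 + 16 + 16 + 16 + 15 + 8 = 145 L.
Lower bound: ⌈145/22⌉ = 7 storage lockers.
Also, 8 drums each exceed 11 L, and no two of those can share a locker, so at least 8 storage lockers are needed.
A packing using 9 storage lockers:
  locker 1: 20 = 20
  locker 2: 20 = 20
  locker 3: 18 = 18
  locker 4: 16 = 16
  locker 5: 16 = 16
  locker 6: 16 = 16
  locker 7: 16 = 16
  locker 8: 15 = 15
  locker 9: 8 = 8
No arrangement into 8 storage lockers stays within capacity, so 9 is optimal.

9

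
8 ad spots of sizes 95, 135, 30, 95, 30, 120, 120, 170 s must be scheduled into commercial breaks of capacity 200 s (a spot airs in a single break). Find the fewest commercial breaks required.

Total = 170 + 135 + 120 + 120 + 95 + 95 + 30 + 30 = 795 s.
Lower bound: ⌈795/200⌉ = 4 commercial breaks.
A packing using 5 commercial breaks:
  break 1: 170 + 30 = 200
  break 2: 135 + 30 = 165
  break 3: 120 = 120
  break 4: 120 = 120
  break 5: 95 + 95 = 190
No arrangement into 4 commercial breaks stays within capacity, so 5 is optimal.

5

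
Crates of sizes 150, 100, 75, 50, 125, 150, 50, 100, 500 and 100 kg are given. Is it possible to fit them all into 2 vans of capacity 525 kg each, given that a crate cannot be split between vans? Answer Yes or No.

Total = 1400 kg; ⌈1400/525⌉ = 3.
At least 3 vans are required, but only 2 are allowed.

No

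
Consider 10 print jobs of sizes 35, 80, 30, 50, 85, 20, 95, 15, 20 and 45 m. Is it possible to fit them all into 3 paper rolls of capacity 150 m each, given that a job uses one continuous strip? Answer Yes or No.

Total = 475 m; ⌈475/150⌉ = 4.
At least 4 paper rolls are required, but only 3 are allowed.

No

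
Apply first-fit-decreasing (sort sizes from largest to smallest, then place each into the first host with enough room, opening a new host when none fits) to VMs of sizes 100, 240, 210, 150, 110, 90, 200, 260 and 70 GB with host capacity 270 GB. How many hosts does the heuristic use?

6

Sorted descending: 260, 240, 210, 200, 150, 110, 100, 90, 70.
  260 → host 1 (new)  [load 260/270]
  240 → host 2 (new)  [load 240/270]
  210 → host 3 (new)  [load 210/270]
  200 → host 4 (new)  [load 200/270]
  150 → host 5 (new)  [load 150/270]
  110 → host 5  [load 260/270]
  100 → host 6 (new)  [load 100/270]
  90 → host 6  [load 190/270]
  70 → host 4  [load 270/270]
6 hosts opened.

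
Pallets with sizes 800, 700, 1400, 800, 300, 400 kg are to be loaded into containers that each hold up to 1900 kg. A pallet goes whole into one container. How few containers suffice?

3

Total = 1400 + 800 + 800 + 700 + 400 + 300 = 4400 kg.
Lower bound: ⌈4400/1900⌉ = 3 containers.
A packing using 3 containers:
  container 1: 1400 + 400 = 1800
  container 2: 800 + 800 + 300 = 1900
  container 3: 700 = 700
This matches the lower bound, so 3 is optimal.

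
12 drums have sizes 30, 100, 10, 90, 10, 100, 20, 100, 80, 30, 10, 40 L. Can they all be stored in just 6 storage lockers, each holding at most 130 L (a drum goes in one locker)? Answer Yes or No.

Yes

A valid assignment using 5 storage lockers:
  locker 1: 100 + 30 = 130
  locker 2: 100 + 30 = 130
  locker 3: 100 + 20 + 10 = 130
  locker 4: 90 + 40 = 130
  locker 5: 80 + 10 + 10 = 100
That uses only 5 ≤ 6, so 6 storage lockers are enough.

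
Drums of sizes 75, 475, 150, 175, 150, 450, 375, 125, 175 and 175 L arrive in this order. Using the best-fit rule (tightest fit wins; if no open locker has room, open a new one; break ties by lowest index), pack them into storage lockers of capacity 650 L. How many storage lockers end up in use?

4

  75 → locker 1 (new)  [load 75/650]
  475 → locker 1  [load 550/650]
  150 → locker 2 (new)  [load 150/650]
  175 → locker 2  [load 325/650]
  150 → locker 2  [load 475/650]
  450 → locker 3 (new)  [load 450/650]
  375 → locker 4 (new)  [load 375/650]
  125 → locker 2  [load 600/650]
  175 → locker 3  [load 625/650]
  175 → locker 4  [load 550/650]
4 storage lockers opened.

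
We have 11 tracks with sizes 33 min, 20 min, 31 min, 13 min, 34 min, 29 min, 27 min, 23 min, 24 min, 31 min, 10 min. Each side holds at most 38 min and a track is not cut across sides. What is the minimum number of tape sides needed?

Total = 34 + 33 + 31 + 31 + 29 + 27 + 24 + 23 + 20 + 13 + 10 = 275 min.
Lower bound: ⌈275/38⌉ = 8 tape sides.
Also, 9 tracks each exceed 19 min, and no two of those can share a side, so at least 9 tape sides are needed.
A packing using 9 tape sides:
  side 1: 34 = 34
  side 2: 33 = 33
  side 3: 31 = 31
  side 4: 31 = 31
  side 5: 29 = 29
  side 6: 27 + 10 = 37
  side 7: 24 + 13 = 37
  side 8: 23 = 23
  side 9: 20 = 20
This matches the lower bound, so 9 is optimal.

9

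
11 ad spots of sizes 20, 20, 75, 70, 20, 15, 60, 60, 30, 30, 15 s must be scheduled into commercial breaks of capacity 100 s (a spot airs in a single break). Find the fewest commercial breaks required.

5

Total = 75 + 70 + 60 + 60 + 30 + 30 + 20 + 20 + 20 + 15 + 15 = 415 s.
Lower bound: ⌈415/100⌉ = 5 commercial breaks.
A packing using 5 commercial breaks:
  break 1: 75 + 20 = 95
  break 2: 70 + 30 = 100
  break 3: 60 + 30 = 90
  break 4: 60 + 20 + 20 = 100
  break 5: 15 + 15 = 30
This matches the lower bound, so 5 is optimal.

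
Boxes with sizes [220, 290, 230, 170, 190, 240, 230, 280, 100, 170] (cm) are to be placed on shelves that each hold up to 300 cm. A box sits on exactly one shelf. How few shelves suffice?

Total = 290 + 280 + 240 + 230 + 230 + 220 + 190 + 170 + 170 + 100 = 2120 cm.
Lower bound: ⌈2120/300⌉ = 8 shelves.
Also, 9 boxes each exceed 150 cm, and no two of those can share a shelf, so at least 9 shelves are needed.
A packing using 9 shelves:
  shelf 1: 290 = 290
  shelf 2: 280 = 280
  shelf 3: 240 = 240
  shelf 4: 230 = 230
  shelf 5: 230 = 230
  shelf 6: 220 = 220
  shelf 7: 190 + 100 = 290
  shelf 8: 170 = 170
  shelf 9: 170 = 170
This matches the lower bound, so 9 is optimal.

9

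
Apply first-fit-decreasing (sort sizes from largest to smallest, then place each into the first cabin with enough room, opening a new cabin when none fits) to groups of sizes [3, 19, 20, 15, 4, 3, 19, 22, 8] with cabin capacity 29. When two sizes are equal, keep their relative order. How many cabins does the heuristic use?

5

Sorted descending: 22, 20, 19, 19, 15, 8, 4, 3, 3.
  22 → cabin 1 (new)  [load 22/29]
  20 → cabin 2 (new)  [load 20/29]
  19 → cabin 3 (new)  [load 19/29]
  19 → cabin 4 (new)  [load 19/29]
  15 → cabin 5 (new)  [load 15/29]
  8 → cabin 2  [load 28/29]
  4 → cabin 1  [load 26/29]
  3 → cabin 1  [load 29/29]
  3 → cabin 3  [load 22/29]
5 cabins opened.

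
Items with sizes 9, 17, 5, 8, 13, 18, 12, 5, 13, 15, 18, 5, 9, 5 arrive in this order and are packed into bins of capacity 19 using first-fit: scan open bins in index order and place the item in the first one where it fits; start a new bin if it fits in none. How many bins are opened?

  9 → bin 1 (new)  [load 9/19]
  17 → bin 2 (new)  [load 17/19]
  5 → bin 1  [load 14/19]
  8 → bin 3 (new)  [load 8/19]
  13 → bin 4 (new)  [load 13/19]
  18 → bin 5 (new)  [load 18/19]
  12 → bin 6 (new)  [load 12/19]
  5 → bin 1  [load 19/19]
  13 → bin 7 (new)  [load 13/19]
  15 → bin 8 (new)  [load 15/19]
  18 → bin 9 (new)  [load 18/19]
  5 → bin 3  [load 13/19]
  9 → bin 10 (new)  [load 9/19]
  5 → bin 3  [load 18/19]
10 bins opened.

10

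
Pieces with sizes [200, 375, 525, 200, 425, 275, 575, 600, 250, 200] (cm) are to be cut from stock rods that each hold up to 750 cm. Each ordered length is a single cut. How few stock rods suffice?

Total = 600 + 575 + 525 + 425 + 375 + 275 + 250 + 200 + 200 + 200 = 3625 cm.
Lower bound: ⌈3625/750⌉ = 5 stock rods.
A packing using 6 stock rods:
  stock rod 1: 600 = 600
  stock rod 2: 575 = 575
  stock rod 3: 525 + 200 = 725
  stock rod 4: 425 + 275 = 700
  stock rod 5: 375 + 250 = 625
  stock rod 6: 200 + 200 = 400
No arrangement into 5 stock rods stays within capacity, so 6 is optimal.

6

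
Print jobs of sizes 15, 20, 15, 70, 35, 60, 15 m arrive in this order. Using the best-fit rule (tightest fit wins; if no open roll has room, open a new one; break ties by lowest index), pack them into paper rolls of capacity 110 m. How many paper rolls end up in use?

3

  15 → roll 1 (new)  [load 15/110]
  20 → roll 1  [load 35/110]
  15 → roll 1  [load 50/110]
  70 → roll 2 (new)  [load 70/110]
  35 → roll 2  [load 105/110]
  60 → roll 1  [load 110/110]
  15 → roll 3 (new)  [load 15/110]
3 paper rolls opened.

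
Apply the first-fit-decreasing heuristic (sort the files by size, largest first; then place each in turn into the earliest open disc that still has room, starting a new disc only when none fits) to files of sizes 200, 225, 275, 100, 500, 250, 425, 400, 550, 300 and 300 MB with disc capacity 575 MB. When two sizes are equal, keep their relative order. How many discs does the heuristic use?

7

Sorted descending: 550, 500, 425, 400, 300, 300, 275, 250, 225, 200, 100.
  550 → disc 1 (new)  [load 550/575]
  500 → disc 2 (new)  [load 500/575]
  425 → disc 3 (new)  [load 425/575]
  400 → disc 4 (new)  [load 400/575]
  300 → disc 5 (new)  [load 300/575]
  300 → disc 6 (new)  [load 300/575]
  275 → disc 5  [load 575/575]
  250 → disc 6  [load 550/575]
  225 → disc 7 (new)  [load 225/575]
  200 → disc 7  [load 425/575]
  100 → disc 3  [load 525/575]
7 discs opened.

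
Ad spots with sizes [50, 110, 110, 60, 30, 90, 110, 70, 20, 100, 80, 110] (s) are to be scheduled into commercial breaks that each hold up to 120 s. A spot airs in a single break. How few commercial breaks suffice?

9

Total = 110 + 110 + 110 + 110 + 100 + 90 + 80 + 70 + 60 + 50 + 30 + 20 = 940 s.
Lower bound: ⌈940/120⌉ = 8 commercial breaks.
A packing using 9 commercial breaks:
  break 1: 110 = 110
  break 2: 110 = 110
  break 3: 110 = 110
  break 4: 110 = 110
  break 5: 100 + 20 = 120
  break 6: 90 + 30 = 120
  break 7: 80 = 80
  break 8: 70 + 50 = 120
  break 9: 60 = 60
No arrangement into 8 commercial breaks stays within capacity, so 9 is optimal.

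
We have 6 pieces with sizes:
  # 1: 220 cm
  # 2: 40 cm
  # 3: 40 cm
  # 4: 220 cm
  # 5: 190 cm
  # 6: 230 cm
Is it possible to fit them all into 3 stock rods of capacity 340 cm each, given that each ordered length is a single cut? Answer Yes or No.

No

Total = 940 cm; ⌈940/340⌉ = 3.
4 pieces each exceed half the capacity and cannot share a stock rod, forcing at least 4 stock rods.
At least 4 stock rods are required, but only 3 are allowed.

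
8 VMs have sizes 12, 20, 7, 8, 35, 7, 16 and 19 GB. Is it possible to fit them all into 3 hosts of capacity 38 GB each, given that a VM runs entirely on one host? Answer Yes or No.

No

Total = 124 GB; ⌈124/38⌉ = 4.
At least 4 hosts are required, but only 3 are allowed.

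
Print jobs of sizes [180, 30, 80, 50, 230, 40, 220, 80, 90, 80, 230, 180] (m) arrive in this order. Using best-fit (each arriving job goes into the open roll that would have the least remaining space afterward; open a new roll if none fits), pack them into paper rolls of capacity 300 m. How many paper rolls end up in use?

6

  180 → roll 1 (new)  [load 180/300]
  30 → roll 1  [load 210/300]
  80 → roll 1  [load 290/300]
  50 → roll 2 (new)  [load 50/300]
  230 → roll 2  [load 280/300]
  40 → roll 3 (new)  [load 40/300]
  220 → roll 3  [load 260/300]
  80 → roll 4 (new)  [load 80/300]
  90 → roll 4  [load 170/300]
  80 → roll 4  [load 250/300]
  230 → roll 5 (new)  [load 230/300]
  180 → roll 6 (new)  [load 180/300]
6 paper rolls opened.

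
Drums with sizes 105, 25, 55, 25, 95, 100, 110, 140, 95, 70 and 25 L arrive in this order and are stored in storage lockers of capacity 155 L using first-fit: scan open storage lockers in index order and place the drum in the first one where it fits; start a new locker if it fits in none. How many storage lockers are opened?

7

  105 → locker 1 (new)  [load 105/155]
  25 → locker 1  [load 130/155]
  55 → locker 2 (new)  [load 55/155]
  25 → locker 1  [load 155/155]
  95 → locker 2  [load 150/155]
  100 → locker 3 (new)  [load 100/155]
  110 → locker 4 (new)  [load 110/155]
  140 → locker 5 (new)  [load 140/155]
  95 → locker 6 (new)  [load 95/155]
  70 → locker 7 (new)  [load 70/155]
  25 → locker 3  [load 125/155]
7 storage lockers opened.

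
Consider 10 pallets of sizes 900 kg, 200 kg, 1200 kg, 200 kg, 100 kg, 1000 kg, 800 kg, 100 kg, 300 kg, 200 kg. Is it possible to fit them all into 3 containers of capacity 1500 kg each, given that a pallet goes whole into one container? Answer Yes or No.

Total = 5000 kg; ⌈5000/1500⌉ = 4.
At least 4 containers are required, but only 3 are allowed.

No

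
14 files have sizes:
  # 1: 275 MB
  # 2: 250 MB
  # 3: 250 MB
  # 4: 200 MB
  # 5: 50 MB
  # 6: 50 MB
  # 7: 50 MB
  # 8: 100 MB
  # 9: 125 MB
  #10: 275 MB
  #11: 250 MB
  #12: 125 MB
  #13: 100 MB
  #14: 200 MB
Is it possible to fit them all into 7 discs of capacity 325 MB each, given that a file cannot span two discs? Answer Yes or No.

No

Total = 2300 MB; ⌈2300/325⌉ = 8.
At least 8 discs are required, but only 7 are allowed.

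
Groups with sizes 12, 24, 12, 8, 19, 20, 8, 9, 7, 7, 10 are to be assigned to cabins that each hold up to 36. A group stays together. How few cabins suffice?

4

Total = 24 + 20 + 19 + 12 + 12 + 10 + 9 + 8 + 8 + 7 + 7 = 136.
Lower bound: ⌈136/36⌉ = 4 cabins.
A packing using 4 cabins:
  cabin 1: 24 + 12 = 36
  cabin 2: 20 + 12 = 32
  cabin 3: 19 + 10 + 7 = 36
  cabin 4: 9 + 8 + 8 + 7 = 32
This matches the lower bound, so 4 is optimal.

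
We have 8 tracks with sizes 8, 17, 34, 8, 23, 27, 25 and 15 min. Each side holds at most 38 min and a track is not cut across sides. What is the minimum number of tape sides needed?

Total = 34 + 27 + 25 + 23 + 17 + 15 + 8 + 8 = 157 min.
Lower bound: ⌈157/38⌉ = 5 tape sides.
A packing using 5 tape sides:
  side 1: 34 = 34
  side 2: 27 + 8 = 35
  side 3: 25 + 8 = 33
  side 4: 23 + 15 = 38
  side 5: 17 = 17
This matches the lower bound, so 5 is optimal.

5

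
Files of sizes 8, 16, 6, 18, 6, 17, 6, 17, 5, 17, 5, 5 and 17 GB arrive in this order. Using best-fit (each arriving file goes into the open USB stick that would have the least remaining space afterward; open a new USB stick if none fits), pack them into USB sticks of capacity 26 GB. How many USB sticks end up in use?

7

  8 → USB stick 1 (new)  [load 8/26]
  16 → USB stick 1  [load 24/26]
  6 → USB stick 2 (new)  [load 6/26]
  18 → USB stick 2  [load 24/26]
  6 → USB stick 3 (new)  [load 6/26]
  17 → USB stick 3  [load 23/26]
  6 → USB stick 4 (new)  [load 6/26]
  17 → USB stick 4  [load 23/26]
  5 → USB stick 5 (new)  [load 5/26]
  17 → USB stick 5  [load 22/26]
  5 → USB stick 6 (new)  [load 5/26]
  5 → USB stick 6  [load 10/26]
  17 → USB stick 7 (new)  [load 17/26]
7 USB sticks opened.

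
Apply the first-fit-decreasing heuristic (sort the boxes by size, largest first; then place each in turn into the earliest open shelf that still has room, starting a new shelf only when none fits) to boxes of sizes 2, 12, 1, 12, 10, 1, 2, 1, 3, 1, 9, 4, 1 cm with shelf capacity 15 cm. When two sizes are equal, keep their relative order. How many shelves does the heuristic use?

Sorted descending: 12, 12, 10, 9, 4, 3, 2, 2, 1, 1, 1, 1, 1.
  12 → shelf 1 (new)  [load 12/15]
  12 → shelf 2 (new)  [load 12/15]
  10 → shelf 3 (new)  [load 10/15]
  9 → shelf 4 (new)  [load 9/15]
  4 → shelf 3  [load 14/15]
  3 → shelf 1  [load 15/15]
  2 → shelf 2  [load 14/15]
  2 → shelf 4  [load 11/15]
  1 → shelf 2  [load 15/15]
  1 → shelf 3  [load 15/15]
  1 → shelf 4  [load 12/15]
  1 → shelf 4  [load 13/15]
  1 → shelf 4  [load 14/15]
4 shelves opened.

4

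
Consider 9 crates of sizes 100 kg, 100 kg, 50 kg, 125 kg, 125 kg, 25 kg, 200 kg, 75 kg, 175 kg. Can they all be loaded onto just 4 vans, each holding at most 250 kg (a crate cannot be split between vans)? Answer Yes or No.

Yes

A valid assignment using 4 vans:
  van 1: 200 + 50 = 250
  van 2: 175 + 75 = 250
  van 3: 125 + 125 = 250
  van 4: 100 + 100 + 25 = 225
Every load is within 250 kg, so 4 vans suffice.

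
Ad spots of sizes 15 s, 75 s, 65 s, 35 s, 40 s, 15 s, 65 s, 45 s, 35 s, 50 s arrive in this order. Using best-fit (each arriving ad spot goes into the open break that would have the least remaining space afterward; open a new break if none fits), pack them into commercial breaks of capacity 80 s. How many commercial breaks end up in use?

  15 → break 1 (new)  [load 15/80]
  75 → break 2 (new)  [load 75/80]
  65 → break 1  [load 80/80]
  35 → break 3 (new)  [load 35/80]
  40 → break 3  [load 75/80]
  15 → break 4 (new)  [load 15/80]
  65 → break 4  [load 80/80]
  45 → break 5 (new)  [load 45/80]
  35 → break 5  [load 80/80]
  50 → break 6 (new)  [load 50/80]
6 commercial breaks opened.

6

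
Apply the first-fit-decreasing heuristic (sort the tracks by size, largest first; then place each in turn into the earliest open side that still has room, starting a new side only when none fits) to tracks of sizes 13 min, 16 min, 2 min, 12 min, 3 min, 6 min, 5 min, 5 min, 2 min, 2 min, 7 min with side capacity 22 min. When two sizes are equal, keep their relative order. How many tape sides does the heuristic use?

4

Sorted descending: 16, 13, 12, 7, 6, 5, 5, 3, 2, 2, 2.
  16 → side 1 (new)  [load 16/22]
  13 → side 2 (new)  [load 13/22]
  12 → side 3 (new)  [load 12/22]
  7 → side 2  [load 20/22]
  6 → side 1  [load 22/22]
  5 → side 3  [load 17/22]
  5 → side 3  [load 22/22]
  3 → side 4 (new)  [load 3/22]
  2 → side 2  [load 22/22]
  2 → side 4  [load 5/22]
  2 → side 4  [load 7/22]
4 tape sides opened.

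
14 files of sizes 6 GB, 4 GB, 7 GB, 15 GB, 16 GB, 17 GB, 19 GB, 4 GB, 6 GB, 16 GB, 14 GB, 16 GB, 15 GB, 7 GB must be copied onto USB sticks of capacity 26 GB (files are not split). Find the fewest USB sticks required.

8

Total = 19 + 17 + 16 + 16 + 16 + 15 + 15 + 14 + 7 + 7 + 6 + 6 + 4 + 4 = 162 GB.
Lower bound: ⌈162/26⌉ = 7 USB sticks.
Also, 8 files each exceed 13 GB, and no two of those can share a USB stick, so at least 8 USB sticks are needed.
A packing using 8 USB sticks:
  USB stick 1: 19 + 7 = 26
  USB stick 2: 17 + 7 = 24
  USB stick 3: 16 + 6 + 4 = 26
  USB stick 4: 16 + 6 + 4 = 26
  USB stick 5: 16 = 16
  USB stick 6: 15 = 15
  USB stick 7: 15 = 15
  USB stick 8: 14 = 14
This matches the lower bound, so 8 is optimal.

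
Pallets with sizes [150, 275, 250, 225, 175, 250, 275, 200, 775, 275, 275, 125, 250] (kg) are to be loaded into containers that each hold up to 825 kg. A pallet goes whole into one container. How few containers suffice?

Total = 775 + 275 + 275 + 275 + 275 + 250 + 250 + 250 + 225 + 200 + 175 + 150 + 125 = 3500 kg.
Lower bound: ⌈3500/825⌉ = 5 containers.
A packing using 5 containers:
  container 1: 775 = 775
  container 2: 275 + 275 + 275 = 825
  container 3: 275 + 250 + 250 = 775
  container 4: 250 + 225 + 200 + 150 = 825
  container 5: 175 + 125 = 300
This matches the lower bound, so 5 is optimal.

5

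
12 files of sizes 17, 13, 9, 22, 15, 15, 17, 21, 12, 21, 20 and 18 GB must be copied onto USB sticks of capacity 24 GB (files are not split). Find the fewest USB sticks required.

Total = 22 + 21 + 21 + 20 + 18 + 17 + 17 + 15 + 15 + 13 + 12 + 9 = 200 GB.
Lower bound: ⌈200/24⌉ = 9 USB sticks.
Also, 10 files each exceed 12 GB, and no two of those can share a USB stick, so at least 10 USB sticks are needed.
A packing using 11 USB sticks:
  USB stick 1: 22 = 22
  USB stick 2: 21 = 21
  USB stick 3: 21 = 21
  USB stick 4: 20 = 20
  USB stick 5: 18 = 18
  USB stick 6: 17 = 17
  USB stick 7: 17 = 17
  USB stick 8: 15 + 9 = 24
  USB stick 9: 15 = 15
  USB stick 10: 13 = 13
  USB stick 11: 12 = 12
No arrangement into 10 USB sticks stays within capacity, so 11 is optimal.

11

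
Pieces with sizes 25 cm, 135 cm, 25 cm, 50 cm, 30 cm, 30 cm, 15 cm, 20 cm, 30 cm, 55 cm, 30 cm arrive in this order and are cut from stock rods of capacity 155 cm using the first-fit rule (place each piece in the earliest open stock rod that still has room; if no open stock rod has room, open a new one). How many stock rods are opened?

  25 → stock rod 1 (new)  [load 25/155]
  135 → stock rod 2 (new)  [load 135/155]
  25 → stock rod 1  [load 50/155]
  50 → stock rod 1  [load 100/155]
  30 → stock rod 1  [load 130/155]
  30 → stock rod 3 (new)  [load 30/155]
  15 → stock rod 1  [load 145/155]
  20 → stock rod 2  [load 155/155]
  30 → stock rod 3  [load 60/155]
  55 → stock rod 3  [load 115/155]
  30 → stock rod 3  [load 145/155]
3 stock rods opened.

3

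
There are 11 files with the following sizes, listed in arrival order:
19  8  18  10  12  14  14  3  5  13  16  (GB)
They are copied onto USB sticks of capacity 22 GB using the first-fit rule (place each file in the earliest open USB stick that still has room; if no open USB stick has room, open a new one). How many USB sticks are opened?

8

  19 → USB stick 1 (new)  [load 19/22]
  8 → USB stick 2 (new)  [load 8/22]
  18 → USB stick 3 (new)  [load 18/22]
  10 → USB stick 2  [load 18/22]
  12 → USB stick 4 (new)  [load 12/22]
  14 → USB stick 5 (new)  [load 14/22]
  14 → USB stick 6 (new)  [load 14/22]
  3 → USB stick 1  [load 22/22]
  5 → USB stick 4  [load 17/22]
  13 → USB stick 7 (new)  [load 13/22]
  16 → USB stick 8 (new)  [load 16/22]
8 USB sticks opened.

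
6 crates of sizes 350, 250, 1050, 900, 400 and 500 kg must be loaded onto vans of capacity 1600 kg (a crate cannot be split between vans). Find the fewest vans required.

Total = 1050 + 900 + 500 + 400 + 350 + 250 = 3450 kg.
Lower bound: ⌈3450/1600⌉ = 3 vans.
A packing using 3 vans:
  van 1: 1050 + 500 = 1550
  van 2: 900 + 400 + 250 = 1550
  van 3: 350 = 350
This matches the lower bound, so 3 is optimal.

3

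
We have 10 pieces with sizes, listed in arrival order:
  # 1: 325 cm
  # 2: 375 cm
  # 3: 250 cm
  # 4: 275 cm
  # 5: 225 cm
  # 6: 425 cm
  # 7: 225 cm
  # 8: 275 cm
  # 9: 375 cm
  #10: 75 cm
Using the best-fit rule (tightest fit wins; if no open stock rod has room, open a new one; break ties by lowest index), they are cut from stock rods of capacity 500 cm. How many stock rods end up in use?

7

  325 → stock rod 1 (new)  [load 325/500]
  375 → stock rod 2 (new)  [load 375/500]
  250 → stock rod 3 (new)  [load 250/500]
  275 → stock rod 4 (new)  [load 275/500]
  225 → stock rod 4  [load 500/500]
  425 → stock rod 5 (new)  [load 425/500]
  225 → stock rod 3  [load 475/500]
  275 → stock rod 6 (new)  [load 275/500]
  375 → stock rod 7 (new)  [load 375/500]
  75 → stock rod 5  [load 500/500]
7 stock rods opened.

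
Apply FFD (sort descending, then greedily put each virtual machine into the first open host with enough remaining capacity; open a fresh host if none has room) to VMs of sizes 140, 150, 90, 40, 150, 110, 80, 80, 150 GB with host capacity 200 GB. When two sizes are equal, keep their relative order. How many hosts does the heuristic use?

6

Sorted descending: 150, 150, 150, 140, 110, 90, 80, 80, 40.
  150 → host 1 (new)  [load 150/200]
  150 → host 2 (new)  [load 150/200]
  150 → host 3 (new)  [load 150/200]
  140 → host 4 (new)  [load 140/200]
  110 → host 5 (new)  [load 110/200]
  90 → host 5  [load 200/200]
  80 → host 6 (new)  [load 80/200]
  80 → host 6  [load 160/200]
  40 → host 1  [load 190/200]
6 hosts opened.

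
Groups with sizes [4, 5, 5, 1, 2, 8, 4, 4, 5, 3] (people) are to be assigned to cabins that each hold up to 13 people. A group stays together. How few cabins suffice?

4

Total = 8 + 5 + 5 + 5 + 4 + 4 + 4 + 3 + 2 + 1 = 41 people.
Lower bound: ⌈41/13⌉ = 4 cabins.
A packing using 4 cabins:
  cabin 1: 8 + 5 = 13
  cabin 2: 5 + 5 + 3 = 13
  cabin 3: 4 + 4 + 4 + 1 = 13
  cabin 4: 2 = 2
This matches the lower bound, so 4 is optimal.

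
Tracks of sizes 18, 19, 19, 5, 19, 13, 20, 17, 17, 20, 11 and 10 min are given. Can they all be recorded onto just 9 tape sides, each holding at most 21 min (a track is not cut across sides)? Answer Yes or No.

Total = 188 min; ⌈188/21⌉ = 9.
10 tracks each exceed half the capacity and cannot share a side, forcing at least 10 tape sides.
At least 10 tape sides are required, but only 9 are allowed.

No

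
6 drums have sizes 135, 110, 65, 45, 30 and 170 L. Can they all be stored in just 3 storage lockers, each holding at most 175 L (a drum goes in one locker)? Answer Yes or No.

Total = 555 L; ⌈555/175⌉ = 4.
At least 4 storage lockers are required, but only 3 are allowed.

No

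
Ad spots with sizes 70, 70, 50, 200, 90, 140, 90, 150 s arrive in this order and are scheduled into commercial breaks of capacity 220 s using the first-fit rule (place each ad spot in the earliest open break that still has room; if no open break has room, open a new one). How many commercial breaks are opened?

5

  70 → break 1 (new)  [load 70/220]
  70 → break 1  [load 140/220]
  50 → break 1  [load 190/220]
  200 → break 2 (new)  [load 200/220]
  90 → break 3 (new)  [load 90/220]
  140 → break 4 (new)  [load 140/220]
  90 → break 3  [load 180/220]
  150 → break 5 (new)  [load 150/220]
5 commercial breaks opened.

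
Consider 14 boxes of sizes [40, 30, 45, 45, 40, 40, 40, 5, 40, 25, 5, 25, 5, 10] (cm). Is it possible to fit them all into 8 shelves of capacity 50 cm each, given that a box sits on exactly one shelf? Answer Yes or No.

No

Total = 395 cm; ⌈395/50⌉ = 8.
The bound of 8 does not rule out 8, but exhaustive search shows no assignment into 8 shelves of capacity 50 cm exists — the minimum is 9.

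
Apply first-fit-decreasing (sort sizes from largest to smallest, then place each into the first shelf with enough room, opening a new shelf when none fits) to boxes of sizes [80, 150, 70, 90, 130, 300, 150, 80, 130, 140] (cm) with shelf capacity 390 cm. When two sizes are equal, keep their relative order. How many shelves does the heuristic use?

4

Sorted descending: 300, 150, 150, 140, 130, 130, 90, 80, 80, 70.
  300 → shelf 1 (new)  [load 300/390]
  150 → shelf 2 (new)  [load 150/390]
  150 → shelf 2  [load 300/390]
  140 → shelf 3 (new)  [load 140/390]
  130 → shelf 3  [load 270/390]
  130 → shelf 4 (new)  [load 130/390]
  90 → shelf 1  [load 390/390]
  80 → shelf 2  [load 380/390]
  80 → shelf 3  [load 350/390]
  70 → shelf 4  [load 200/390]
4 shelves opened.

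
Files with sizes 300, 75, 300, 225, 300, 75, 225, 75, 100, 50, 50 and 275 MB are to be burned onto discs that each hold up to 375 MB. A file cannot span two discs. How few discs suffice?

6

Total = 300 + 300 + 300 + 275 + 225 + 225 + 100 + 75 + 75 + 75 + 50 + 50 = 2050 MB.
Lower bound: ⌈2050/375⌉ = 6 discs.
A packing using 6 discs:
  disc 1: 300 + 75 = 375
  disc 2: 300 + 75 = 375
  disc 3: 300 + 75 = 375
  disc 4: 275 + 100 = 375
  disc 5: 225 + 50 + 50 = 325
  disc 6: 225 = 225
This matches the lower bound, so 6 is optimal.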